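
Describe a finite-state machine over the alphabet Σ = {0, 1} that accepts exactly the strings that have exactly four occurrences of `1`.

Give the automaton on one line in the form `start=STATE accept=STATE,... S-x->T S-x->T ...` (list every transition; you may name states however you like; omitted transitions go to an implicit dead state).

Only the number of `1`s matters, and only up to 5. Make a chain s0 → s1 → s2 → s3 → s4 → s5 advanced by each `1` (with s5 absorbing); every other symbol self-loops. The accepting set is {s4}.
        0   1  
>  s0   s0  s1 
   s1   s1  s2 
   s2   s2  s3 
   s3   s3  s4 
 * s4   s4  s5 
   s5   s5  s5 
(> = start, * = accepting)

start=s0 accept=s4 s0-0->s0 s0-1->s1 s1-0->s1 s1-1->s2 s2-0->s2 s2-1->s3 s3-0->s3 s3-1->s4 s4-0->s4 s4-1->s5 s5-0->s5 s5-1->s5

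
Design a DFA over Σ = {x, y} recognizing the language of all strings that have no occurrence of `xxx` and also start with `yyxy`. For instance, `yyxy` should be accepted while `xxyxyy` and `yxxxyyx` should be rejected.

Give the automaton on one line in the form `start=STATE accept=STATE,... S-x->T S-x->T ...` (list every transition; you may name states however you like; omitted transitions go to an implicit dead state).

Handle the two conditions separately and then intersect. The first has 4 states tracking partial matches of the forbidden pattern `xxx`; the second has 6 states tracking whether the input so far still matches the prefix `yyxy`. A product state is a pair (one from each), accepting exactly when both do. Minimizing collapses redundant product states.
8 states suffice.
        x   y  
>  S0   S1  S2 
   S1   S1  S1 
   S2   S1  S3 
   S3   S4  S1 
   S4   S1  S5 
 * S5   S6  S5 
 * S6   S7  S5 
 * S7   S1  S5 
(> = start, * = accepting)

start=S0 accept=S5,S6,S7 S0-x->S1 S0-y->S2 S1-x->S1 S1-y->S1 S2-x->S1 S2-y->S3 S3-x->S4 S3-y->S1 S4-x->S1 S4-y->S5 S5-x->S6 S5-y->S5 S6-x->S7 S6-y->S5 S7-x->S1 S7-y->S5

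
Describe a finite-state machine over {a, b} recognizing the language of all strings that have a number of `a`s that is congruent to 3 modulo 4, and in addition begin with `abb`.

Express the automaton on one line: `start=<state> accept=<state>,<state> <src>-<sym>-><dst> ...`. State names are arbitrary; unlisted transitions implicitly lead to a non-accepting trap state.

Build one automaton per condition and run them in lockstep. One (4 states) tracks the count of `a`s modulo 4; the other (5 states) tracks whether the input so far still matches the prefix `abb`. Each combined state is a pair, one component from each; accept when both components accept. After merging equivalent states the machine shrinks.
8 states suffice.
        a   b  
>  q0   q1  q2 
   q1   q2  q3 
   q2   q2  q2 
   q3   q2  q4 
   q4   q5  q4 
   q5   q6  q5 
 * q6   q7  q6 
   q7   q4  q7 
(> = start, * = accepting)

start=q0 accept=q6 q0-a->q1 q0-b->q2 q1-a->q2 q1-b->q3 q2-a->q2 q2-b->q2 q3-a->q2 q3-b->q4 q4-a->q5 q4-b->q4 q5-a->q6 q5-b->q5 q6-a->q7 q6-b->q6 q7-a->q4 q7-b->q7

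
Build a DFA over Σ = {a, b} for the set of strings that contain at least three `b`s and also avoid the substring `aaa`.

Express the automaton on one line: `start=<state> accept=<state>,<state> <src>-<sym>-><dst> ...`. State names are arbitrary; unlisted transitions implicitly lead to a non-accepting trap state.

start=s0 accept=s9,s11,s12 s0-a->s1 s0-b->s2 s1-a->s3 s1-b->s2 s2-a->s4 s2-b->s5 s3-a->s6 s3-b->s2 s4-a->s7 s4-b->s5 s5-a->s8 s5-b->s9 s6-a->s6 s6-b->s6 s7-a->s6 s7-b->s5 s8-a->s10 s8-b->s9 s9-a->s11 s9-b->s9 s10-a->s6 s10-b->s9 s11-a->s12 s11-b->s9 s12-a->s6 s12-b->s9

Handle the two conditions separately and then intersect. The first has 5 states tracking the count of `b`s, saturating at 4; the second has 4 states tracking partial matches of the forbidden pattern `aaa`. A product state is a pair (one from each), accepting exactly when both do. After merging equivalent states the machine shrinks.
          a    b  
>  s0     s1   s2 
   s1     s3   s2 
   s2     s4   s5 
   s3     s6   s2 
   s4     s7   s5 
   s5     s8   s9 
   s6     s6   s6 
   s7     s6   s5 
   s8    s10   s9 
 * s9    s11   s9 
   s10    s6   s9 
 * s11   s12   s9 
 * s12    s6   s9 
(> = start, * = accepting)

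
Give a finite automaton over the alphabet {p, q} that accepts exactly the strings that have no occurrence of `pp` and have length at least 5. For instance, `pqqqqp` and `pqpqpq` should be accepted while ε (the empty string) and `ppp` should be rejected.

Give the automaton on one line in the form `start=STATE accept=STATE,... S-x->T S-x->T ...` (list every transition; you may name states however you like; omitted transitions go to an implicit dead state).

Build one automaton per condition and run them in lockstep. One (3 states) tracks partial matches of the forbidden pattern `pp`; the other (7 states) tracks the input length, saturating at 6. Each combined state is a pair, one component from each; accept when both components accept. After merging equivalent states the machine shrinks.
12 states suffice.
          p    q  
>  S0     S1   S2 
   S1     S3   S4 
   S2     S5   S4 
   S3     S3   S3 
   S4     S6   S7 
   S5     S3   S7 
   S6     S3   S8 
   S7     S9   S8 
   S8    S10  S11 
   S9     S3  S11 
 * S10    S3  S11 
 * S11   S10  S11 
(> = start, * = accepting)

start=S0 accept=S10,S11 S0-p->S1 S0-q->S2 S1-p->S3 S1-q->S4 S2-p->S5 S2-q->S4 S3-p->S3 S3-q->S3 S4-p->S6 S4-q->S7 S5-p->S3 S5-q->S7 S6-p->S3 S6-q->S8 S7-p->S9 S7-q->S8 S8-p->S10 S8-q->S11 S9-p->S3 S9-q->S11 S10-p->S3 S10-q->S11 S11-p->S10 S11-q->S11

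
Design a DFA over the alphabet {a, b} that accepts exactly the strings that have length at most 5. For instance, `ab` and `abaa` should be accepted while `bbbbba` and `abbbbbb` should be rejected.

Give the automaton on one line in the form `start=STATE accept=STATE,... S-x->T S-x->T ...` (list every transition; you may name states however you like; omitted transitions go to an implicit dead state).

Count input length up to 6: every symbol moves from q0 toward q6, which means 'more than 5' and absorbs. Accept from {q0, q1, q2, q3, q4, q5}.
7 states suffice.
        a   b  
>* q0   q1  q1 
 * q1   q2  q2 
 * q2   q3  q3 
 * q3   q4  q4 
 * q4   q5  q5 
 * q5   q6  q6 
   q6   q6  q6 
(> = start, * = accepting)

start=q0 accept=q0,q1,q2,q3,q4,q5 q0-a->q1 q0-b->q1 q1-a->q2 q1-b->q2 q2-a->q3 q2-b->q3 q3-a->q4 q3-b->q4 q4-a->q5 q4-b->q5 q5-a->q6 q5-b->q6 q6-a->q6 q6-b->q6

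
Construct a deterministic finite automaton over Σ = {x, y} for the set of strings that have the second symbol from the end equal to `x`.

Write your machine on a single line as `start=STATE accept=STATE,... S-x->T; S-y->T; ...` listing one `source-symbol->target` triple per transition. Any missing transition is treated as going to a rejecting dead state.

Because acceptance depends on a position counted from the end, the machine has to buffer the most recent 2 symbols. Make each state the string of the last up-to-2 symbols read; on input `x` shift the window left and append `x`. Accept when the buffered window has length 2 and begins with `x`.
7 states suffice.
        x   y  
>  s0   s1  s2 
   s1   s3  s4 
   s2   s5  s6 
 * s3   s3  s4 
 * s4   s5  s6 
   s5   s3  s4 
   s6   s5  s6 
(> = start, * = accepting)

start=s0; accept=s3,s4; s0-x->s1; s0-y->s2; s1-x->s3; s1-y->s4; s2-x->s5; s2-y->s6; s3-x->s3; s3-y->s4; s4-x->s5; s4-y->s6; s5-x->s3; s5-y->s4; s6-x->s5; s6-y->s6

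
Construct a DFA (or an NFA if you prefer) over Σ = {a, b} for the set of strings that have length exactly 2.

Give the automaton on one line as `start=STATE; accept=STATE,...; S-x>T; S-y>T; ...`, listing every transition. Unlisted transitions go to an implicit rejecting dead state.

Count input length up to 3: every symbol moves from q0 toward q3, which means 'more than 2' and absorbs. Accept from {q2}.
With 4 states:
        a   b  
>  q0   q1  q1 
   q1   q2  q2 
 * q2   q3  q3 
   q3   q3  q3 
(> = start, * = accepting)

start=q0; accept=q2; q0-a>q1; q0-b>q1; q1-a>q2; q1-b>q2; q2-a>q3; q2-b>q3; q3-a>q3; q3-b>q3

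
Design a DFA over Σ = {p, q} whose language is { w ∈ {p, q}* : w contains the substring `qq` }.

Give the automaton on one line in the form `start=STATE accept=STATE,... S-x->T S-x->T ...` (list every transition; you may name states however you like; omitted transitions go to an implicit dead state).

Track how much of `qq` has been matched so far: state S0 is no progress, S2 is the absorbing accept state reached once `qq` has occurred. Intermediate states record partial matches; on a mismatch, fall back to the longest reusable overlap.
        p   q  
>  S0   S0  S1 
   S1   S0  S2 
 * S2   S2  S2 
(> = start, * = accepting)

start=S0 accept=S2 S0-p->S0 S0-q->S1 S1-p->S0 S1-q->S2 S2-p->S2 S2-q->S2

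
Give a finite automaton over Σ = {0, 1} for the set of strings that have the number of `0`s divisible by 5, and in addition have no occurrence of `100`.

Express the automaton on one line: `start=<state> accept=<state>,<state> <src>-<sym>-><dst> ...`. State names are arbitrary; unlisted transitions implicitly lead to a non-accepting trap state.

Build one automaton per condition and run them in lockstep. One (5 states) tracks the count of `0`s modulo 5; the other (4 states) tracks partial matches of the forbidden pattern `100`. Each combined state is a pair, one component from each; accept when both components accept.
          0    1  
>* q0     q1   q2 
   q1     q3   q4 
 * q2     q5   q2 
   q3     q6   q7 
   q4     q8   q4 
   q5     q9   q4 
   q6    q10  q11 
   q7    q12   q7 
   q8    q13   q7 
   q9    q13   q9 
   q10    q0  q14 
   q11   q15  q11 
   q12   q16  q11 
   q13   q16  q13 
   q14   q17  q14 
   q15   q18  q14 
   q16   q18  q16 
 * q17   q19   q2 
   q18   q19  q18 
   q19    q9  q19 
(> = start, * = accepting)

start=q0 accept=q0,q2,q17 q0-0->q1 q0-1->q2 q1-0->q3 q1-1->q4 q2-0->q5 q2-1->q2 q3-0->q6 q3-1->q7 q4-0->q8 q4-1->q4 q5-0->q9 q5-1->q4 q6-0->q10 q6-1->q11 q7-0->q12 q7-1->q7 q8-0->q13 q8-1->q7 q9-0->q13 q9-1->q9 q10-0->q0 q10-1->q14 q11-0->q15 q11-1->q11 q12-0->q16 q12-1->q11 q13-0->q16 q13-1->q13 q14-0->q17 q14-1->q14 q15-0->q18 q15-1->q14 q16-0->q18 q16-1->q16 q17-0->q19 q17-1->q2 q18-0->q19 q18-1->q18 q19-0->q9 q19-1->q19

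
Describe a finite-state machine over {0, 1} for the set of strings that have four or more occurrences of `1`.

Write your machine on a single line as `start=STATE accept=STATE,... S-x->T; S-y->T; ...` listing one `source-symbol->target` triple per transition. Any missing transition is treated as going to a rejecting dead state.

start=q0; accept=q4,q5; q0-0->q0; q0-1->q1; q1-0->q1; q1-1->q2; q2-0->q2; q2-1->q3; q3-0->q3; q3-1->q4; q4-0->q4; q4-1->q5; q5-0->q5; q5-1->q5

Only the number of `1`s matters, and only up to 5. Make a chain q0 → q1 → q2 → q3 → q4 → q5 advanced by each `1` (with q5 absorbing); every other symbol self-loops. The accepting set is {q4, q5}.
6 states suffice.
        0   1  
>  q0   q0  q1 
   q1   q1  q2 
   q2   q2  q3 
   q3   q3  q4 
 * q4   q4  q5 
 * q5   q5  q5 
(> = start, * = accepting)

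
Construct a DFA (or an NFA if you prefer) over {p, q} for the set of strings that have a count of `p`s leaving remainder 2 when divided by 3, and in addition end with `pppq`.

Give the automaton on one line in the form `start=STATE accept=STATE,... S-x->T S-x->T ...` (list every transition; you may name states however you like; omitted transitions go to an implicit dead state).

Run two small machines in parallel and take their product. One (3 states) tracks the count of `p`s modulo 3; the other (5 states) tracks how much of the suffix `pppq` has currently been matched. Each combined state is a pair, one component from each; accept when both components accept. After merging equivalent states the machine shrinks.
       p  q 
>  A   B  A 
   B   C  B 
   C   D  C 
   D   E  A 
   E   F  B 
   F   D  G 
 * G   D  C 
(> = start, * = accepting)

start=A accept=G A-p->B A-q->A B-p->C B-q->B C-p->D C-q->C D-p->E D-q->A E-p->F E-q->B F-p->D F-q->G G-p->D G-q->C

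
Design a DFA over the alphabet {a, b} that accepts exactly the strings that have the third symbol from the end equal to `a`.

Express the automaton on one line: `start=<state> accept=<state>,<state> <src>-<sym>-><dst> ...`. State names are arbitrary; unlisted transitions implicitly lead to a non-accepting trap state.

start=q0 accept=q7,q8,q9,q10 q0-a->q1 q0-b->q2 q1-a->q3 q1-b->q4 q2-a->q5 q2-b->q6 q3-a->q7 q3-b->q8 q4-a->q9 q4-b->q10 q5-a->q11 q5-b->q12 q6-a->q13 q6-b->q14 q7-a->q7 q7-b->q8 q8-a->q9 q8-b->q10 q9-a->q11 q9-b->q12 q10-a->q13 q10-b->q14 q11-a->q7 q11-b->q8 q12-a->q9 q12-b->q10 q13-a->q11 q13-b->q12 q14-a->q13 q14-b->q14

Because acceptance depends on a position counted from the end, the machine has to buffer the most recent 3 symbols. Make each state the string of the last up-to-3 symbols read; on input `x` shift the window left and append `x`. Accept when the buffered window has length 3 and begins with `a`.
A 15-state machine:
          a    b  
>  q0     q1   q2 
   q1     q3   q4 
   q2     q5   q6 
   q3     q7   q8 
   q4     q9  q10 
   q5    q11  q12 
   q6    q13  q14 
 * q7     q7   q8 
 * q8     q9  q10 
 * q9    q11  q12 
 * q10   q13  q14 
   q11    q7   q8 
   q12    q9  q10 
   q13   q11  q12 
   q14   q13  q14 
(> = start, * = accepting)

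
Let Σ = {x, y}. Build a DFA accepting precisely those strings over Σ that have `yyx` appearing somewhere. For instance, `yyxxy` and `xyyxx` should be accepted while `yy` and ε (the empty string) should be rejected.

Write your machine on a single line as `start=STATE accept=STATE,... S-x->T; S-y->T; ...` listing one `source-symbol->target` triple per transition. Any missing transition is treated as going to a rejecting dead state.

States A..C record the length of the longest prefix of `yyx` that matches the current input suffix. Reaching D means `yyx` has been seen, and we stay there forever. Accept from D.
       x  y 
>  A   A  B 
   B   A  C 
   C   D  C 
 * D   D  D 
(> = start, * = accepting)

start=A; accept=D; A-x->A; A-y->B; B-x->A; B-y->C; C-x->D; C-y->C; D-x->D; D-y->D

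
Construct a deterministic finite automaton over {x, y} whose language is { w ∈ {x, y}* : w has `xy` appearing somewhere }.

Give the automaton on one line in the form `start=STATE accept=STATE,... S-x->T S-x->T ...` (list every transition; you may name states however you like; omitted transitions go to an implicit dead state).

start=S0 accept=S2 S0-x->S1 S0-y->S0 S1-x->S1 S1-y->S2 S2-x->S2 S2-y->S2

States S0..S1 record the length of the longest prefix of `xy` that matches the current input suffix. Reaching S2 means `xy` has been seen, and we stay there forever. Accept from S2.
        x   y  
>  S0   S1  S0 
   S1   S1  S2 
 * S2   S2  S2 
(> = start, * = accepting)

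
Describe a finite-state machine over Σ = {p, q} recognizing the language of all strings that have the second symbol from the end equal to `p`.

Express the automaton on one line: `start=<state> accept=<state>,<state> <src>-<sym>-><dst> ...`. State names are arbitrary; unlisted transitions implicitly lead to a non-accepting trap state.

start=s0 accept=s3,s4 s0-p->s1 s0-q->s2 s1-p->s3 s1-q->s4 s2-p->s5 s2-q->s6 s3-p->s3 s3-q->s4 s4-p->s5 s4-q->s6 s5-p->s3 s5-q->s4 s6-p->s5 s6-q->s6

A DFA must remember the last 2 symbols (since which symbol is second-to-last isn't known until the input ends). Use one state per possible window of the last ≤2 symbols; accept from those whose window starts with `p`.
        p   q  
>  s0   s1  s2 
   s1   s3  s4 
   s2   s5  s6 
 * s3   s3  s4 
 * s4   s5  s6 
   s5   s3  s4 
   s6   s5  s6 
(> = start, * = accepting)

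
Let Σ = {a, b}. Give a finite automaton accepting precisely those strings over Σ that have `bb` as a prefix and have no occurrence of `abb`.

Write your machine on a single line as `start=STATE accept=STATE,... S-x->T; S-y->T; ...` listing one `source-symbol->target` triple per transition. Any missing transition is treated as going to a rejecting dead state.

start=q0; accept=q3,q4,q5; q0-a->q1; q0-b->q2; q1-a->q1; q1-b->q1; q2-a->q1; q2-b->q3; q3-a->q4; q3-b->q3; q4-a->q4; q4-b->q5; q5-a->q4; q5-b->q1

Build one automaton per condition and run them in lockstep. One (4 states) tracks whether the input so far still matches the prefix `bb`; the other (4 states) tracks partial matches of the forbidden pattern `abb`. Each combined state is a pair, one component from each; accept when both components accept. Minimizing collapses redundant product states.
        a   b  
>  q0   q1  q2 
   q1   q1  q1 
   q2   q1  q3 
 * q3   q4  q3 
 * q4   q4  q5 
 * q5   q4  q1 
(> = start, * = accepting)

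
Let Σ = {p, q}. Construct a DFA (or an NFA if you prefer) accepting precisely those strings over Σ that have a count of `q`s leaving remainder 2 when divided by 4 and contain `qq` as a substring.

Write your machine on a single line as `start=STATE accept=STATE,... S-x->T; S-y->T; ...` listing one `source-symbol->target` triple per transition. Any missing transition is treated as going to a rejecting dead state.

start=S0; accept=S3; S0-p->S0; S0-q->S1; S1-p->S2; S1-q->S3; S2-p->S2; S2-q->S4; S3-p->S3; S3-q->S5; S4-p->S6; S4-q->S5; S5-p->S5; S5-q->S7; S6-p->S6; S6-q->S8; S7-p->S7; S7-q->S9; S8-p->S10; S8-q->S7; S9-p->S9; S9-q->S3; S10-p->S10; S10-q->S11; S11-p->S0; S11-q->S9

Handle the two conditions separately and then intersect. One (4 states) tracks the count of `q`s modulo 4; the other (3 states) tracks whether and how much of `qq` has been seen. Each combined state is a pair, one component from each; accept when both components accept.
With 12 states:
          p    q  
>  S0     S0   S1 
   S1     S2   S3 
   S2     S2   S4 
 * S3     S3   S5 
   S4     S6   S5 
   S5     S5   S7 
   S6     S6   S8 
   S7     S7   S9 
   S8    S10   S7 
   S9     S9   S3 
   S10   S10  S11 
   S11    S0   S9 
(> = start, * = accepting)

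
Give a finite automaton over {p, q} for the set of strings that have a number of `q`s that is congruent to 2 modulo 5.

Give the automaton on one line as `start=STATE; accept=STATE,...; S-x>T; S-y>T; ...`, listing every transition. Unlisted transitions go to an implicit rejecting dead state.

The only thing that matters is how many `q`s have appeared, reduced mod 5. Use one state per residue: S0 for 0, …, S4 for 4. Reading `q` moves to the next residue; anything else stays put. S2 is accepting.
        p   q  
>  S0   S0  S1 
   S1   S1  S2 
 * S2   S2  S3 
   S3   S3  S4 
   S4   S4  S0 
(> = start, * = accepting)

start=S0; accept=S2; S0-p>S0; S0-q>S1; S1-p>S1; S1-q>S2; S2-p>S2; S2-q>S3; S3-p>S3; S3-q>S4; S4-p>S4; S4-q>S0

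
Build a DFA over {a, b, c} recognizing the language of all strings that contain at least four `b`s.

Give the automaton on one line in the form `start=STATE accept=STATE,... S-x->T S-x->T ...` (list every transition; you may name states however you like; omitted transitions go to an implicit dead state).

Only the number of `b`s matters, and only up to 5. Make a chain q0 → q1 → q2 → q3 → q4 → q5 advanced by each `b` (with q5 absorbing); every other symbol self-loops. The accepting set is {q4, q5}.
        a   b   c  
>  q0   q0  q1  q0 
   q1   q1  q2  q1 
   q2   q2  q3  q2 
   q3   q3  q4  q3 
 * q4   q4  q5  q4 
 * q5   q5  q5  q5 
(> = start, * = accepting)

start=q0 accept=q4,q5 q0-a->q0 q0-b->q1 q0-c->q0 q1-a->q1 q1-b->q2 q1-c->q1 q2-a->q2 q2-b->q3 q2-c->q2 q3-a->q3 q3-b->q4 q3-c->q3 q4-a->q4 q4-b->q5 q4-c->q4 q5-a->q5 q5-b->q5 q5-c->q5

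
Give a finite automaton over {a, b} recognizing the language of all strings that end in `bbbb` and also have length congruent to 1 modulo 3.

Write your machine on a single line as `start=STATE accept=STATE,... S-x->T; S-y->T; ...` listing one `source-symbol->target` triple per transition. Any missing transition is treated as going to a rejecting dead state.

start=s0; accept=s6; s0-a->s1; s0-b->s2; s1-a->s3; s1-b->s3; s2-a->s3; s2-b->s4; s3-a->s0; s3-b->s0; s4-a->s0; s4-b->s5; s5-a->s1; s5-b->s6; s6-a->s3; s6-b->s4

Run two small machines in parallel and take their product. The first has 5 states tracking how much of the suffix `bbbb` has currently been matched; the second has 3 states tracking the input length modulo 3. A product state is a pair (one from each), accepting exactly when both do. Equivalent product states are then merged.
A 7-state machine:
        a   b  
>  s0   s1  s2 
   s1   s3  s3 
   s2   s3  s4 
   s3   s0  s0 
   s4   s0  s5 
   s5   s1  s6 
 * s6   s3  s4 
(> = start, * = accepting)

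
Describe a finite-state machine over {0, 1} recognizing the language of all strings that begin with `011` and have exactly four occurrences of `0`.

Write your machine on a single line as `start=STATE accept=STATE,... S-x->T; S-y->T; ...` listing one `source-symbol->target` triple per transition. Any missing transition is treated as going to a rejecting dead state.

Run two small machines in parallel and take their product. The first has 5 states tracking whether the input so far still matches the prefix `011`; the second has 6 states tracking the count of `0`s, saturating at 5. A product state is a pair (one from each), accepting exactly when both do.
A 14-state machine:
          0    1  
>  S0     S1   S2 
   S1     S3   S4 
   S2     S5   S2 
   S3     S6   S3 
   S4     S3   S7 
   S5     S3   S5 
   S6     S8   S6 
   S7     S9   S7 
   S8    S10   S8 
   S9    S11   S9 
   S10   S10  S10 
   S11   S12  S11 
 * S12   S13  S12 
   S13   S13  S13 
(> = start, * = accepting)

start=S0; accept=S12; S0-0->S1; S0-1->S2; S1-0->S3; S1-1->S4; S2-0->S5; S2-1->S2; S3-0->S6; S3-1->S3; S4-0->S3; S4-1->S7; S5-0->S3; S5-1->S5; S6-0->S8; S6-1->S6; S7-0->S9; S7-1->S7; S8-0->S10; S8-1->S8; S9-0->S11; S9-1->S9; S10-0->S10; S10-1->S10; S11-0->S12; S11-1->S11; S12-0->S13; S12-1->S12; S13-0->S13; S13-1->S13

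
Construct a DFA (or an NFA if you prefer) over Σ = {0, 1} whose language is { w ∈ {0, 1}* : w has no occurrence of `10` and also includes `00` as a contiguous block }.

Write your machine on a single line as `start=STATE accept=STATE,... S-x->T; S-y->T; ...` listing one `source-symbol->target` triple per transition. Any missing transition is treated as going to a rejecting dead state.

Run two small machines in parallel and take their product. One (3 states) tracks partial matches of the forbidden pattern `10`; the other (3 states) tracks whether and how much of `00` has been seen. Each combined state is a pair, one component from each; accept when both components accept. After merging equivalent states the machine shrinks.
5 states suffice.
        0   1  
>  s0   s1  s2 
   s1   s3  s2 
   s2   s2  s2 
 * s3   s3  s4 
 * s4   s2  s4 
(> = start, * = accepting)

start=s0; accept=s3,s4; s0-0->s1; s0-1->s2; s1-0->s3; s1-1->s2; s2-0->s2; s2-1->s2; s3-0->s3; s3-1->s4; s4-0->s2; s4-1->s4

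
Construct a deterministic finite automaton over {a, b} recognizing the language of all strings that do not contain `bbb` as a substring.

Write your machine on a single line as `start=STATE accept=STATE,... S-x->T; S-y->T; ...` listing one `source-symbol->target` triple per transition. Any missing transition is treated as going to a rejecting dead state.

This is the complement of 'contains `bbb`'. Use the same substring-matching states — q0 through q3 holding how much of `bbb` has just been matched — but flip the accepting set: everything except the trap q3 accepts.
4 states suffice.
        a   b  
>* q0   q0  q1 
 * q1   q0  q2 
 * q2   q0  q3 
   q3   q3  q3 
(> = start, * = accepting)

start=q0; accept=q0,q1,q2; q0-a->q0; q0-b->q1; q1-a->q0; q1-b->q2; q2-a->q0; q2-b->q3; q3-a->q3; q3-b->q3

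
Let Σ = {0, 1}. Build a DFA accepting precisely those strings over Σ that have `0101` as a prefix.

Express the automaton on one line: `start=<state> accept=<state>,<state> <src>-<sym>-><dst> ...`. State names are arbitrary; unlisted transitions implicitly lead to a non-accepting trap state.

start=A accept=E A-0->B A-1->F B-0->F B-1->C C-0->D C-1->F D-0->F D-1->E E-0->E E-1->E F-0->F F-1->F

Walk along `0101` while the input agrees: from A take `0` to B, and so on. Any deviation drops to the rejecting sink F. Once E is reached the prefix is confirmed and every continuation is accepted.
       0  1 
>  A   B  F 
   B   F  C 
   C   D  F 
   D   F  E 
 * E   E  E 
   F   F  F 
(> = start, * = accepting)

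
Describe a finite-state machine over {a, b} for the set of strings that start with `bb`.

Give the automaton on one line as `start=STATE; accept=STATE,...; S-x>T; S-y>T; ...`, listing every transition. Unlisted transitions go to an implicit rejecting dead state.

Walk along `bb` while the input agrees: from q0 take `b` to q1, and so on. Any deviation drops to the rejecting sink q3. Once q2 is reached the prefix is confirmed and every continuation is accepted.
A 4-state machine:
        a   b  
>  q0   q3  q1 
   q1   q3  q2 
 * q2   q2  q2 
   q3   q3  q3 
(> = start, * = accepting)

start=q0; accept=q2; q0-a>q3; q0-b>q1; q1-a>q3; q1-b>q2; q2-a>q2; q2-b>q2; q3-a>q3; q3-b>q3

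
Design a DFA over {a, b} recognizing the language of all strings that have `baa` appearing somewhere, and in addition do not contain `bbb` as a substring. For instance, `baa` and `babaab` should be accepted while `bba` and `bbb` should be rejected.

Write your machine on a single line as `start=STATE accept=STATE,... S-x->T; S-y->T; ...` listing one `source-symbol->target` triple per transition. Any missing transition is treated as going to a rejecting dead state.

Handle the two conditions separately and then intersect. One (4 states) tracks whether and how much of `baa` has been seen; the other (4 states) tracks partial matches of the forbidden pattern `bbb`. Each combined state is a pair, one component from each; accept when both components accept. After merging equivalent states the machine shrinks.
8 states suffice.
        a   b  
>  S0   S0  S1 
   S1   S2  S3 
   S2   S4  S1 
   S3   S2  S5 
 * S4   S4  S6 
   S5   S5  S5 
 * S6   S4  S7 
 * S7   S4  S5 
(> = start, * = accepting)

start=S0; accept=S4,S6,S7; S0-a->S0; S0-b->S1; S1-a->S2; S1-b->S3; S2-a->S4; S2-b->S1; S3-a->S2; S3-b->S5; S4-a->S4; S4-b->S6; S5-a->S5; S5-b->S5; S6-a->S4; S6-b->S7; S7-a->S4; S7-b->S5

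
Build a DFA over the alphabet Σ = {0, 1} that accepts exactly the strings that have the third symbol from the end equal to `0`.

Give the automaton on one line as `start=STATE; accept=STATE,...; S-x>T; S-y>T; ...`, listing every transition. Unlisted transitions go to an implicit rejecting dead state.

start=S0; accept=S7,S8,S9,S10; S0-0>S1; S0-1>S2; S1-0>S3; S1-1>S4; S2-0>S5; S2-1>S6; S3-0>S7; S3-1>S8; S4-0>S9; S4-1>S10; S5-0>S11; S5-1>S12; S6-0>S13; S6-1>S14; S7-0>S7; S7-1>S8; S8-0>S9; S8-1>S10; S9-0>S11; S9-1>S12; S10-0>S13; S10-1>S14; S11-0>S7; S11-1>S8; S12-0>S9; S12-1>S10; S13-0>S11; S13-1>S12; S14-0>S13; S14-1>S14

A DFA must remember the last 3 symbols (since which symbol is third-to-last isn't known until the input ends). Use one state per possible window of the last ≤3 symbols; accept from those whose window starts with `0`.
15 states suffice.
          0    1  
>  S0     S1   S2 
   S1     S3   S4 
   S2     S5   S6 
   S3     S7   S8 
   S4     S9  S10 
   S5    S11  S12 
   S6    S13  S14 
 * S7     S7   S8 
 * S8     S9  S10 
 * S9    S11  S12 
 * S10   S13  S14 
   S11    S7   S8 
   S12    S9  S10 
   S13   S11  S12 
   S14   S13  S14 
(> = start, * = accepting)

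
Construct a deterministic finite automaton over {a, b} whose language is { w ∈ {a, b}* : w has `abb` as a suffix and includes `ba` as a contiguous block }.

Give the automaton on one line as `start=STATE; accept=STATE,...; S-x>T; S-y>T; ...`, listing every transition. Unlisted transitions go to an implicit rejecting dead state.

start=S0; accept=S7; S0-a>S1; S0-b>S2; S1-a>S1; S1-b>S3; S2-a>S4; S2-b>S2; S3-a>S4; S3-b>S5; S4-a>S4; S4-b>S6; S5-a>S4; S5-b>S2; S6-a>S4; S6-b>S7; S7-a>S4; S7-b>S8; S8-a>S4; S8-b>S8

Run two small machines in parallel and take their product. One (4 states) tracks how much of the suffix `abb` has currently been matched; the other (3 states) tracks whether and how much of `ba` has been seen. Each combined state is a pair, one component from each; accept when both components accept.
A 9-state machine:
        a   b  
>  S0   S1  S2 
   S1   S1  S3 
   S2   S4  S2 
   S3   S4  S5 
   S4   S4  S6 
   S5   S4  S2 
   S6   S4  S7 
 * S7   S4  S8 
   S8   S4  S8 
(> = start, * = accepting)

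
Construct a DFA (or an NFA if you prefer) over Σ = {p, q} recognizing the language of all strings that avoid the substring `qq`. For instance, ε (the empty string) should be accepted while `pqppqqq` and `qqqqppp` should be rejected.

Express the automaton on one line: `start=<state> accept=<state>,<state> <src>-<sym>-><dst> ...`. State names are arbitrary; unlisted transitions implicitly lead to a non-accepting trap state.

start=S0 accept=S0,S1 S0-p->S0 S0-q->S1 S1-p->S0 S1-q->S2 S2-p->S2 S2-q->S2

Track partial matches of the forbidden pattern `qq`. State S2 is a dead state reached once `qq` has occurred; every other state accepts. S0 means no part of `qq` is currently matched.
        p   q  
>* S0   S0  S1 
 * S1   S0  S2 
   S2   S2  S2 
(> = start, * = accepting)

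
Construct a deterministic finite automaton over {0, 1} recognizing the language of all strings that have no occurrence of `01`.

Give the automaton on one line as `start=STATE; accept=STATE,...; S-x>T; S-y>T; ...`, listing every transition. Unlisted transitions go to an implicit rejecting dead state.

start=A; accept=A,B; A-0>B; A-1>A; B-0>B; B-1>C; C-0>C; C-1>C

This is the complement of 'contains `01`'. Use the same substring-matching states — A through C holding how much of `01` has just been matched — but flip the accepting set: everything except the trap C accepts.
With 3 states:
       0  1 
>* A   B  A 
 * B   B  C 
   C   C  C 
(> = start, * = accepting)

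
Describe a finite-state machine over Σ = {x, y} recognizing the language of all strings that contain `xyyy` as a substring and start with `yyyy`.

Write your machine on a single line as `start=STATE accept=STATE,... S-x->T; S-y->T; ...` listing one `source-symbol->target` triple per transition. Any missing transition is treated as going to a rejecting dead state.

start=S0; accept=S9; S0-x->S1; S0-y->S2; S1-x->S1; S1-y->S1; S2-x->S1; S2-y->S3; S3-x->S1; S3-y->S4; S4-x->S1; S4-y->S5; S5-x->S6; S5-y->S5; S6-x->S6; S6-y->S7; S7-x->S6; S7-y->S8; S8-x->S6; S8-y->S9; S9-x->S9; S9-y->S9

Run two small machines in parallel and take their product. The first has 5 states tracking whether and how much of `xyyy` has been seen; the second has 6 states tracking whether the input so far still matches the prefix `yyyy`. A product state is a pair (one from each), accepting exactly when both do. Minimizing collapses redundant product states.
        x   y  
>  S0   S1  S2 
   S1   S1  S1 
   S2   S1  S3 
   S3   S1  S4 
   S4   S1  S5 
   S5   S6  S5 
   S6   S6  S7 
   S7   S6  S8 
   S8   S6  S9 
 * S9   S9  S9 
(> = start, * = accepting)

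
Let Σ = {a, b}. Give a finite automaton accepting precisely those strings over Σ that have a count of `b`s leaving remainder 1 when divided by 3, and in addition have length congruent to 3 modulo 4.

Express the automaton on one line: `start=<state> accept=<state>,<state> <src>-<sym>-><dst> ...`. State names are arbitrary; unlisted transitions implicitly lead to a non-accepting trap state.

start=q0 accept=q7 q0-a->q1 q0-b->q2 q1-a->q3 q1-b->q4 q2-a->q4 q2-b->q5 q3-a->q6 q3-b->q7 q4-a->q7 q4-b->q8 q5-a->q8 q5-b->q6 q6-a->q0 q6-b->q9 q7-a->q9 q7-b->q10 q8-a->q10 q8-b->q0 q9-a->q2 q9-b->q11 q10-a->q11 q10-b->q1 q11-a->q5 q11-b->q3

Handle the two conditions separately and then intersect. The first has 3 states tracking the count of `b`s modulo 3; the second has 4 states tracking the input length modulo 4. A product state is a pair (one from each), accepting exactly when both do.
With 12 states:
          a    b  
>  q0     q1   q2 
   q1     q3   q4 
   q2     q4   q5 
   q3     q6   q7 
   q4     q7   q8 
   q5     q8   q6 
   q6     q0   q9 
 * q7     q9  q10 
   q8    q10   q0 
   q9     q2  q11 
   q10   q11   q1 
   q11    q5   q3 
(> = start, * = accepting)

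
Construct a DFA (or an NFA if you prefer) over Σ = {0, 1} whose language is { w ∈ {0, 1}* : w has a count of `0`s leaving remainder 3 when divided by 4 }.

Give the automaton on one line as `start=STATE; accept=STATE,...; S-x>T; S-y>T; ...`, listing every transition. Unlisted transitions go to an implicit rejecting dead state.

The only thing that matters is how many `0`s have appeared, reduced mod 4. Use one state per residue: A for 0, …, D for 3. Reading `0` moves to the next residue; anything else stays put. D is accepting.
4 states suffice.
       0  1 
>  A   B  A 
   B   C  B 
   C   D  C 
 * D   A  D 
(> = start, * = accepting)

start=A; accept=D; A-0>B; A-1>A; B-0>C; B-1>B; C-0>D; C-1>C; D-0>A; D-1>D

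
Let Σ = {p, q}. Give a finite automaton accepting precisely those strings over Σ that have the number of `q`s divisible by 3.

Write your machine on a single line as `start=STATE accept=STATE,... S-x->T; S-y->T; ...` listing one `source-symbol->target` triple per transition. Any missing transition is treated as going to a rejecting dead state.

Keep the running count of `q`s modulo 3: each `q` advances along the cycle s0 → s1 → s2 → s0 while other symbols loop. Accept at s0.
        p   q  
>* s0   s0  s1 
   s1   s1  s2 
   s2   s2  s0 
(> = start, * = accepting)

start=s0; accept=s0; s0-p->s0; s0-q->s1; s1-p->s1; s1-q->s2; s2-p->s2; s2-q->s0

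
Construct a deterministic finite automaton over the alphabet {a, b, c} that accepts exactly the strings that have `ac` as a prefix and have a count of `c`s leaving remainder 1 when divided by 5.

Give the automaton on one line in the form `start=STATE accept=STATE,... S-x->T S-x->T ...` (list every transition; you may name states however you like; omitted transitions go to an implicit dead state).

Run two small machines in parallel and take their product. The first has 4 states tracking whether the input so far still matches the prefix `ac`; the second has 5 states tracking the count of `c`s modulo 5. A product state is a pair (one from each), accepting exactly when both do. Equivalent product states are then merged.
        a   b   c  
>  q0   q1  q2  q2 
   q1   q2  q2  q3 
   q2   q2  q2  q2 
 * q3   q3  q3  q4 
   q4   q4  q4  q5 
   q5   q5  q5  q6 
   q6   q6  q6  q7 
   q7   q7  q7  q3 
(> = start, * = accepting)

start=q0 accept=q3 q0-a->q1 q0-b->q2 q0-c->q2 q1-a->q2 q1-b->q2 q1-c->q3 q2-a->q2 q2-b->q2 q2-c->q2 q3-a->q3 q3-b->q3 q3-c->q4 q4-a->q4 q4-b->q4 q4-c->q5 q5-a->q5 q5-b->q5 q5-c->q6 q6-a->q6 q6-b->q6 q6-c->q7 q7-a->q7 q7-b->q7 q7-c->q3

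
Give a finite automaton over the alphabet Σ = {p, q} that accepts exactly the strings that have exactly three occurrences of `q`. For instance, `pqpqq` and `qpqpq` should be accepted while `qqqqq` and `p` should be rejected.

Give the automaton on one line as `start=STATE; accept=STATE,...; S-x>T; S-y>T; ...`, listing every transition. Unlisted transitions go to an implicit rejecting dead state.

start=A; accept=D; A-p>A; A-q>B; B-p>B; B-q>C; C-p>C; C-q>D; D-p>D; D-q>E; E-p>E; E-q>E

Count `q`s, saturating at 4: states A through D mean 0 through 3 `q`s seen; E means more than 3. Each `q` increments (capped at E); other symbols loop. Accept from {D}.
With 5 states:
       p  q 
>  A   A  B 
   B   B  C 
   C   C  D 
 * D   D  E 
   E   E  E 
(> = start, * = accepting)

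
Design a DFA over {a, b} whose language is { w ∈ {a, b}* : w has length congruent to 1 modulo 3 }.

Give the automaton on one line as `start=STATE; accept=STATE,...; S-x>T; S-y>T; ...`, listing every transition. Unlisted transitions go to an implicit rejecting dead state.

start=q0; accept=q1; q0-a>q1; q0-b>q1; q1-a>q2; q1-b>q2; q2-a>q0; q2-b>q0

Count input length modulo 3: every symbol advances one step around the cycle q0 → q1 → q2 → q0. Accept at q1.
With 3 states:
        a   b  
>  q0   q1  q1 
 * q1   q2  q2 
   q2   q0  q0 
(> = start, * = accepting)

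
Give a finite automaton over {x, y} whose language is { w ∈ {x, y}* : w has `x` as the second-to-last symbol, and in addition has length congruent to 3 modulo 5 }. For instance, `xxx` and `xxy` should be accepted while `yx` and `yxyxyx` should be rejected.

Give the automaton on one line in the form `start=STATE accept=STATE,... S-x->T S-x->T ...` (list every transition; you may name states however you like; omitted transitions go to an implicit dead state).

Run two small machines in parallel and take their product. One (7 states) tracks the last 2 symbols read; the other (5 states) tracks the input length modulo 5. Each combined state is a pair, one component from each; accept when both components accept.
23 states suffice.
          x    y  
>  q0     q1   q2 
   q1     q3   q4 
   q2     q5   q6 
   q3     q7   q8 
   q4     q9  q10 
   q5     q7   q8 
   q6     q9  q10 
 * q7    q11  q12 
 * q8    q13  q14 
   q9    q11  q12 
   q10   q13  q14 
   q11   q15  q16 
   q12   q17  q18 
   q13   q15  q16 
   q14   q17  q18 
   q15   q19  q20 
   q16   q21  q22 
   q17   q19  q20 
   q18   q21  q22 
   q19    q3   q4 
   q20    q5   q6 
   q21    q3   q4 
   q22    q5   q6 
(> = start, * = accepting)

start=q0 accept=q7,q8 q0-x->q1 q0-y->q2 q1-x->q3 q1-y->q4 q2-x->q5 q2-y->q6 q3-x->q7 q3-y->q8 q4-x->q9 q4-y->q10 q5-x->q7 q5-y->q8 q6-x->q9 q6-y->q10 q7-x->q11 q7-y->q12 q8-x->q13 q8-y->q14 q9-x->q11 q9-y->q12 q10-x->q13 q10-y->q14 q11-x->q15 q11-y->q16 q12-x->q17 q12-y->q18 q13-x->q15 q13-y->q16 q14-x->q17 q14-y->q18 q15-x->q19 q15-y->q20 q16-x->q21 q16-y->q22 q17-x->q19 q17-y->q20 q18-x->q21 q18-y->q22 q19-x->q3 q19-y->q4 q20-x->q5 q20-y->q6 q21-x->q3 q21-y->q4 q22-x->q5 q22-y->q6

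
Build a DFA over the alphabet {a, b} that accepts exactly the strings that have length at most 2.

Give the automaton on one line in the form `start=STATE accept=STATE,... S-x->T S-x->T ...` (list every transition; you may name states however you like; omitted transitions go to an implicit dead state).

start=q0 accept=q0,q1,q2 q0-a->q1 q0-b->q1 q1-a->q2 q1-b->q2 q2-a->q3 q2-b->q3 q3-a->q3 q3-b->q3

We only need to distinguish lengths 0, 1, …, 2, and '>2'. Chain q0 → q1 → q2 → q3 on every symbol, with q3 looping. Accepting states: {q0, q1, q2}.
        a   b  
>* q0   q1  q1 
 * q1   q2  q2 
 * q2   q3  q3 
   q3   q3  q3 
(> = start, * = accepting)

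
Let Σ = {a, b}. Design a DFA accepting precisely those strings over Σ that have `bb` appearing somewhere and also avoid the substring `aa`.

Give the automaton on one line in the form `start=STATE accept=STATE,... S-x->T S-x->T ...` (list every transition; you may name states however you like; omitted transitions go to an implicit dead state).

start=q0 accept=q4,q5 q0-a->q1 q0-b->q2 q1-a->q3 q1-b->q2 q2-a->q1 q2-b->q4 q3-a->q3 q3-b->q3 q4-a->q5 q4-b->q4 q5-a->q3 q5-b->q4

Build one automaton per condition and run them in lockstep. The first has 3 states tracking whether and how much of `bb` has been seen; the second has 3 states tracking partial matches of the forbidden pattern `aa`. A product state is a pair (one from each), accepting exactly when both do. After merging equivalent states the machine shrinks.
A 6-state machine:
        a   b  
>  q0   q1  q2 
   q1   q3  q2 
   q2   q1  q4 
   q3   q3  q3 
 * q4   q5  q4 
 * q5   q3  q4 
(> = start, * = accepting)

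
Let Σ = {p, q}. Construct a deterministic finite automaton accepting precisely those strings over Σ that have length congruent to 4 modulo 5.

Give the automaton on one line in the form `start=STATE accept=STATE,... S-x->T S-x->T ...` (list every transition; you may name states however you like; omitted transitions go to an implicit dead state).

start=A accept=E A-p->B A-q->B B-p->C B-q->C C-p->D C-q->D D-p->E D-q->E E-p->A E-q->A

Count input length modulo 5: every symbol advances one step around the cycle A → B → C → D → E → A. Accept at E.
       p  q 
>  A   B  B 
   B   C  C 
   C   D  D 
   D   E  E 
 * E   A  A 
(> = start, * = accepting)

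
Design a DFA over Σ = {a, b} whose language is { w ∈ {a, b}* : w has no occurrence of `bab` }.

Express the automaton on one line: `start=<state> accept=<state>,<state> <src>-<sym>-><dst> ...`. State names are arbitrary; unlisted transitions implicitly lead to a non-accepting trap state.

start=q0 accept=q0,q1,q2 q0-a->q0 q0-b->q1 q1-a->q2 q1-b->q1 q2-a->q0 q2-b->q3 q3-a->q3 q3-b->q3

Track partial matches of the forbidden pattern `bab`. State q3 is a dead state reached once `bab` has occurred; every other state accepts. q0 means no part of `bab` is currently matched.
With 4 states:
        a   b  
>* q0   q0  q1 
 * q1   q2  q1 
 * q2   q0  q3 
   q3   q3  q3 
(> = start, * = accepting)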